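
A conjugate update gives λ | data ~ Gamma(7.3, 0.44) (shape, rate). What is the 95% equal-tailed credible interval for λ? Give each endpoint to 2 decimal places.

Posterior: Gamma(shape 7.3, rate 0.44).
Equal-tailed 95% interval: Gamma(7.3, 0.44) quantiles at 0.025 and 0.975.
Posterior mean ≈ 16.59, SD ≈ 6.14; a Normal approximation gives roughly [4.56, 28.63].
Exact: lower = 6.83; upper = 30.62.

[6.83, 30.62]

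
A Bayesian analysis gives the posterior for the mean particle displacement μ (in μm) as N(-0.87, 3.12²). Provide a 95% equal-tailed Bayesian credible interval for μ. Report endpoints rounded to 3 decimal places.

[-6.985, 5.245]

The posterior is symmetric, so the 95% equal-tailed interval is μ = -0.87 ± z·3.12 with z = 1.960.
Half-width: 1.960 × 3.12 = 6.115.
-0.87 − 6.115 = -6.985; -0.87 + 6.115 = 5.245.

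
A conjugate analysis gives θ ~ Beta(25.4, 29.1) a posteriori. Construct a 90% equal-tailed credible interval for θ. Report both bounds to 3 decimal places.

[0.357, 0.577]

Posterior: Beta(25.4, 29.1).
Equal-tailed 90% interval: the 0.05 and 0.95 quantiles of Beta(25.4, 29.1).
Posterior mean ≈ 0.466, SD ≈ 0.067; a Normal approximation gives roughly [0.356, 0.576].
Exact: F⁻¹(0.05) = 0.357; F⁻¹(0.95) = 0.577.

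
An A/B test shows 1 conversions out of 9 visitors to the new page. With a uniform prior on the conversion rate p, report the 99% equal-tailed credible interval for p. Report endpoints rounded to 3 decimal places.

[0.011, 0.544]

Posterior: Beta(1+1, 1+8) = Beta(2, 9).
Equal-tailed 99% interval: the 0.005 and 0.995 quantiles of Beta(2, 9).
Posterior mean ≈ 0.182, SD ≈ 0.111; a Normal approximation gives roughly [-0.105, 0.469].
Exact: F⁻¹(0.005) = 0.011; F⁻¹(0.995) = 0.544.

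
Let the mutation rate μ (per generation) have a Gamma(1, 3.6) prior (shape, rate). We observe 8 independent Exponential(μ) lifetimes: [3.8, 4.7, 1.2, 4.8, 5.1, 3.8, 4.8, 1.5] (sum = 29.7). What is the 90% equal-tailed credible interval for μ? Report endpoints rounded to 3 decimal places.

[0.141, 0.433]

Posterior: Gamma(1+8, 3.6+29.7) = Gamma(9, 33.3) (shape, rate).
Equal-tailed 90% interval: Gamma(9, 33.3) quantiles at 0.05 and 0.95.
Posterior mean ≈ 0.270, SD ≈ 0.090; a Normal approximation gives roughly [0.122, 0.418].
Exact: lower = 0.141; upper = 0.433.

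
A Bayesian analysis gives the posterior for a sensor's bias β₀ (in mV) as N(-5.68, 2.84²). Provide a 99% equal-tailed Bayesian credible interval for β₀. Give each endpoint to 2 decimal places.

The posterior is symmetric, so the 99% equal-tailed interval is β₀ = -5.68 ± z·2.84 with z = 2.576.
Half-width: 2.576 × 2.84 = 7.32.
-5.68 − 7.32 = -13.00; -5.68 + 7.32 = 1.64.

[-13.00, 1.64]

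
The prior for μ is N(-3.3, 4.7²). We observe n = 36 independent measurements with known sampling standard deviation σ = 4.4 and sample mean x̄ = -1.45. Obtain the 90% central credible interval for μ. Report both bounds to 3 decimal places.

[-2.686, -0.302]

Posterior precision = 1/4.7² + 36/4.4² = 0.0453 + 1.8595 = 1.9048, so posterior SD = 0.7246.
Posterior mean = (-3.3/4.7² + 36·-1.45/4.4²) / 1.9048 = -1.4940.
Interval: -1.4940 ± 1.645 × 0.7246 → [-2.686, -0.302].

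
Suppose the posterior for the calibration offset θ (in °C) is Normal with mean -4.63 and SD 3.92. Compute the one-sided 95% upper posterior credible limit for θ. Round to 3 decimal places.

1.818

Need U with P(θ ≤ U) = 0.95: U = -4.63 + z_{0.05}·3.92.
z = 1.645; U = -4.63 + 1.645 × 3.92 = 1.818.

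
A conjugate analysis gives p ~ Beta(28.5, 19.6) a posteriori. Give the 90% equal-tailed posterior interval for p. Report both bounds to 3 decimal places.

[0.475, 0.706]

Posterior: Beta(28.5, 19.6).
Equal-tailed 90% interval: the 0.05 and 0.95 quantiles of Beta(28.5, 19.6).
Posterior mean ≈ 0.593, SD ≈ 0.070; a Normal approximation gives roughly [0.477, 0.708].
Exact: F⁻¹(0.05) = 0.475; F⁻¹(0.95) = 0.706.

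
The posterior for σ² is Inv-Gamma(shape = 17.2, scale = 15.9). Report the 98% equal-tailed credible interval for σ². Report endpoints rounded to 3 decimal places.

[0.562, 1.759]

Inverse-Gamma(17.2, 15.9) quantiles: F⁻¹(0.01) and F⁻¹(0.99).
Equivalently, 1/σ² ~ Gamma(17.2, rate = 15.9); invert its 0.99 and 0.01 quantiles.
Posterior mean ≈ 0.981, SD ≈ 0.252; a Normal approximation gives roughly [0.396, 1.567].
Exact: lower = 0.562; upper = 1.759.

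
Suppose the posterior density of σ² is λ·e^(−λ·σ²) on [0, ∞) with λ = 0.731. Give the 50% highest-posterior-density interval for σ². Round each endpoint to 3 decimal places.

[0.000, 0.948]

The exponential density is strictly decreasing on [0, ∞), so the HPD interval is anchored at 0: [0, q] with P(σ² ≤ q) = 0.50.
q = −ln(1 − 0.50) / 0.731 = 0.6931 / 0.731 = 0.948.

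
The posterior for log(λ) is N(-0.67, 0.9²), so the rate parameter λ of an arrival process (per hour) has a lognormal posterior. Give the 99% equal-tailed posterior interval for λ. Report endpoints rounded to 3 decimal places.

[0.050, 5.198]

On the log scale the 99% interval is -0.67 ± 2.576 × 0.9 = [-2.9882, 1.6482].
Exponentiate: [e^-2.9882, e^1.6482] = [0.050, 5.198].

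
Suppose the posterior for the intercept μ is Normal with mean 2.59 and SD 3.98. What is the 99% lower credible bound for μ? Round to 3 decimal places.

-6.669

Need L with P(μ ≥ L) = 0.99: L = 2.59 − z_{0.01}·3.98.
z = 2.326; L = 2.59 − 2.326 × 3.98 = -6.669.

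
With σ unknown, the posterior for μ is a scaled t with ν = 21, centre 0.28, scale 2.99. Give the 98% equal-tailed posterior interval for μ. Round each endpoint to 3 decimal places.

The t_21 distribution is symmetric; the 98% interval is 0.28 ± t·2.99 with t_{0.99,21} = 2.518.
Half-width: 2.518 × 2.99 = 7.528.
0.28 − 7.528 = -7.248; 0.28 + 7.528 = 7.808.

[-7.248, 7.808]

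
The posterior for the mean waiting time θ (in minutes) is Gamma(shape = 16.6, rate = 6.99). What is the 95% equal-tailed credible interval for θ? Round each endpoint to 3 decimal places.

Posterior: Gamma(shape 16.6, rate 6.99).
Equal-tailed 95% interval: Gamma(16.6, 6.99) quantiles at 0.025 and 0.975.
Posterior mean ≈ 2.375, SD ≈ 0.583; a Normal approximation gives roughly [1.232, 3.517].
Exact: lower = 1.373; upper = 3.646.

[1.373, 3.646]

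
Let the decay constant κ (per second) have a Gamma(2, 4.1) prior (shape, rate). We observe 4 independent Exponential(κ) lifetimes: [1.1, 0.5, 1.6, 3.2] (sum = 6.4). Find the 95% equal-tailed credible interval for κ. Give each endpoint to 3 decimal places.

Posterior: Gamma(2+4, 4.1+6.4) = Gamma(6, 10.5) (shape, rate).
Equal-tailed 95% interval: Gamma(6, 10.5) quantiles at 0.025 and 0.975.
Posterior mean ≈ 0.571, SD ≈ 0.233; a Normal approximation gives roughly [0.114, 1.029].
Exact: lower = 0.210; upper = 1.111.

[0.210, 1.111]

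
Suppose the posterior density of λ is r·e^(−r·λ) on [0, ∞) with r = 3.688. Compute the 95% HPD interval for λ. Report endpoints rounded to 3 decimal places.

The exponential density is strictly decreasing on [0, ∞), so the HPD interval is anchored at 0: [0, q] with P(λ ≤ q) = 0.95.
q = −ln(1 − 0.95) / 3.688 = 2.9957 / 3.688 = 0.812.

[0.000, 0.812]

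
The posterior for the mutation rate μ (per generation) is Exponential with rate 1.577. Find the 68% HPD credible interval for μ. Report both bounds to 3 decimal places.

The exponential density is strictly decreasing on [0, ∞), so the HPD interval is anchored at 0: [0, q] with P(μ ≤ q) = 0.68.
q = −ln(1 − 0.68) / 1.577 = 1.1394 / 1.577 = 0.723.

[0.000, 0.723]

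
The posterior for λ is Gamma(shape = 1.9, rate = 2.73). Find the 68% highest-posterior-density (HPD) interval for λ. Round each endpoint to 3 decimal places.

[0.081, 0.861]

The posterior is unimodal and skewed, so the HPD interval has equal density at both endpoints and is the shortest 68% interval.
Solving f(0.081) = f(0.861) with F(0.861) − F(0.081) = 0.68 gives [0.081, 0.861].
For comparison, the equal-tailed interval is [0.238, 1.154]; the HPD is narrower and shifted toward the mode.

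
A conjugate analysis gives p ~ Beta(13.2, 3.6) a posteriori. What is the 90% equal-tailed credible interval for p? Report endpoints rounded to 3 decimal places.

[0.608, 0.924]

Posterior: Beta(13.2, 3.6).
Equal-tailed 90% interval: the 0.05 and 0.95 quantiles of Beta(13.2, 3.6).
Posterior mean ≈ 0.786, SD ≈ 0.097; a Normal approximation gives roughly [0.626, 0.946].
Exact: F⁻¹(0.05) = 0.608; F⁻¹(0.95) = 0.924.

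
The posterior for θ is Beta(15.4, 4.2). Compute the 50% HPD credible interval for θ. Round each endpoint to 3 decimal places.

[0.753, 0.873]

The posterior is unimodal and skewed, so the HPD interval has equal density at both endpoints and is the shortest 50% interval.
Solving f(0.753) = f(0.873) with F(0.873) − F(0.753) = 0.50 gives [0.753, 0.873].
For comparison, the equal-tailed interval is [0.729, 0.853]; the HPD is narrower and shifted toward the mode.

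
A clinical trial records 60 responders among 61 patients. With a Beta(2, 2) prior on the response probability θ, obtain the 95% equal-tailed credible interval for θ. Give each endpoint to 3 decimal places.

Posterior: Beta(2+60, 2+1) = Beta(62, 3).
Equal-tailed 95% interval: the 0.025 and 0.975 quantiles of Beta(62, 3).
Posterior mean ≈ 0.954, SD ≈ 0.026; a Normal approximation gives roughly [0.903, 1.004].
Exact: F⁻¹(0.025) = 0.892; F⁻¹(0.975) = 0.990.

[0.892, 0.990]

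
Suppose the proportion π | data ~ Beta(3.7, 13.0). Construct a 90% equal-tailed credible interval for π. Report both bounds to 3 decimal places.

Posterior: Beta(3.7, 13.0).
Equal-tailed 90% interval: the 0.05 and 0.95 quantiles of Beta(3.7, 13.0).
Posterior mean ≈ 0.222, SD ≈ 0.099; a Normal approximation gives roughly [0.059, 0.384].
Exact: F⁻¹(0.05) = 0.080; F⁻¹(0.95) = 0.402.

[0.080, 0.402]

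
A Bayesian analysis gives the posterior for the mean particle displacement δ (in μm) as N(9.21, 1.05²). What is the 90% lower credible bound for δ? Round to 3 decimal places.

Need L with P(δ ≥ L) = 0.90: L = 9.21 − z_{0.1}·1.05.
z = 1.282; L = 9.21 − 1.282 × 1.05 = 7.864.

7.864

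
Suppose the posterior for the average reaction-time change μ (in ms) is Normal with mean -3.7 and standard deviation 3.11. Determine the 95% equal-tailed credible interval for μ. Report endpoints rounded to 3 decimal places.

[-9.795, 2.395]

The posterior is symmetric, so the 95% equal-tailed interval is μ = -3.7 ± z·3.11 with z = 1.960.
Half-width: 1.960 × 3.11 = 6.095.
-3.7 − 6.095 = -9.795; -3.7 + 6.095 = 2.395.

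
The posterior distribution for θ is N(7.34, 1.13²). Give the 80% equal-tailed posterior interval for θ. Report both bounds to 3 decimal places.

The posterior is symmetric, so the 80% equal-tailed interval is θ = 7.34 ± z·1.13 with z = 1.282.
Half-width: 1.282 × 1.13 = 1.448.
7.34 − 1.448 = 5.892; 7.34 + 1.448 = 8.788.

[5.892, 8.788]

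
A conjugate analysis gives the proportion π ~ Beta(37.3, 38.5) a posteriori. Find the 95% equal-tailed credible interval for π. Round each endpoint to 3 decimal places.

[0.381, 0.604]

Posterior: Beta(37.3, 38.5).
Equal-tailed 95% interval: the 0.025 and 0.975 quantiles of Beta(37.3, 38.5).
Posterior mean ≈ 0.492, SD ≈ 0.057; a Normal approximation gives roughly [0.380, 0.604].
Exact: F⁻¹(0.025) = 0.381; F⁻¹(0.975) = 0.604.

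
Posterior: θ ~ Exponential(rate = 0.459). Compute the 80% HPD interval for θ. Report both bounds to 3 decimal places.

The exponential density is strictly decreasing on [0, ∞), so the HPD interval is anchored at 0: [0, q] with P(θ ≤ q) = 0.80.
q = −ln(1 − 0.80) / 0.459 = 1.6094 / 0.459 = 3.506.

[0.000, 3.506]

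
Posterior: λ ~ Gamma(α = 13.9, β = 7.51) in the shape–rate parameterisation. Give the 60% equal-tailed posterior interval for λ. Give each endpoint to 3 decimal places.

Posterior: Gamma(shape 13.9, rate 7.51).
Equal-tailed 60% interval: Gamma(13.9, 7.51) quantiles at 0.2 and 0.8.
Posterior mean ≈ 1.851, SD ≈ 0.496; a Normal approximation gives roughly [1.433, 2.269].
Exact: lower = 1.425; upper = 2.251.

[1.425, 2.251]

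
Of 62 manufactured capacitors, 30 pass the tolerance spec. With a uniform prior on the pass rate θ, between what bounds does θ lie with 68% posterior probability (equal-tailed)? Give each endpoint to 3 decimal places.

Posterior: Beta(1+30, 1+32) = Beta(31, 33).
Equal-tailed 68% interval: the 0.16 and 0.84 quantiles of Beta(31, 33).
Posterior mean ≈ 0.484, SD ≈ 0.062; a Normal approximation gives roughly [0.423, 0.546].
Exact: F⁻¹(0.16) = 0.422; F⁻¹(0.84) = 0.546.

[0.422, 0.546]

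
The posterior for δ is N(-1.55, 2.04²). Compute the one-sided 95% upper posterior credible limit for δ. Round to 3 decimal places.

Need U with P(δ ≤ U) = 0.95: U = -1.55 + z_{0.05}·2.04.
z = 1.645; U = -1.55 + 1.645 × 2.04 = 1.806.

1.806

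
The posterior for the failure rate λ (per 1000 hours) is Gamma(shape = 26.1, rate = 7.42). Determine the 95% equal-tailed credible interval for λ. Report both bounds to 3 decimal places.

Posterior: Gamma(shape 26.1, rate 7.42).
Equal-tailed 95% interval: Gamma(26.1, 7.42) quantiles at 0.025 and 0.975.
Posterior mean ≈ 3.518, SD ≈ 0.689; a Normal approximation gives roughly [2.168, 4.867].
Exact: lower = 2.300; upper = 4.990.

[2.300, 4.990]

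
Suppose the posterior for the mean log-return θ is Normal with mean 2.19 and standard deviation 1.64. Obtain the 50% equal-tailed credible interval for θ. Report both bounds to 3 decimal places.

[1.084, 3.296]

The posterior is symmetric, so the 50% equal-tailed interval is θ = 2.19 ± z·1.64 with z = 0.674.
Half-width: 0.674 × 1.64 = 1.106.
2.19 − 1.106 = 1.084; 2.19 + 1.106 = 3.296.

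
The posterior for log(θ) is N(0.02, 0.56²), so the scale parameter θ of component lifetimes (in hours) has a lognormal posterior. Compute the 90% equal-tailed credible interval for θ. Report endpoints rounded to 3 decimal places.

[0.406, 2.563]

On the log scale the 90% interval is 0.02 ± 1.645 × 0.56 = [-0.9011, 0.9411].
Exponentiate: [e^-0.9011, e^0.9411] = [0.406, 2.563].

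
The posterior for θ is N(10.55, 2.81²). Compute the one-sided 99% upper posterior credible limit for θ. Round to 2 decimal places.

Need U with P(θ ≤ U) = 0.99: U = 10.55 + z_{0.01}·2.81.
z = 2.326; U = 10.55 + 2.326 × 2.81 = 17.09.

17.09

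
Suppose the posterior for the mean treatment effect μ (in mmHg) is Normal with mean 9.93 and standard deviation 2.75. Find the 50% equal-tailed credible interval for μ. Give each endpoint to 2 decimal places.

[8.08, 11.78]

The posterior is symmetric, so the 50% equal-tailed interval is μ = 9.93 ± z·2.75 with z = 0.674.
Half-width: 0.674 × 2.75 = 1.85.
9.93 − 1.85 = 8.08; 9.93 + 1.85 = 11.78.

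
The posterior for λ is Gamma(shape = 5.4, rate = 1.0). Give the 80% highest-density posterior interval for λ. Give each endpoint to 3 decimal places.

[2.197, 7.734]

The posterior is unimodal and skewed, so the HPD interval has equal density at both endpoints and is the shortest 80% interval.
Solving f(2.197) = f(7.734) with F(7.734) − F(2.197) = 0.80 gives [2.197, 7.734].
For comparison, the equal-tailed interval is [2.717, 8.509]; the HPD is narrower and shifted toward the mode.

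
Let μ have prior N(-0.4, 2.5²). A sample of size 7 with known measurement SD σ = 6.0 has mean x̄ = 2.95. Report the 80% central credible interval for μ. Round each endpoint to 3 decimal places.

Posterior precision = 1/2.5² + 7/6.0² = 0.1600 + 0.1944 = 0.3544, so posterior SD = 1.6797.
Posterior mean = (-0.4/2.5² + 7·2.95/6.0²) / 0.3544 = 1.4378.
Interval: 1.4378 ± 1.282 × 1.6797 → [-0.715, 3.590].

[-0.715, 3.590]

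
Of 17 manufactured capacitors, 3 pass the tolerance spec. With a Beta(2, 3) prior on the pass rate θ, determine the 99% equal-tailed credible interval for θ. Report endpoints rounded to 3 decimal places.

Posterior: Beta(2+3, 3+14) = Beta(5, 17).
Equal-tailed 99% interval: the 0.005 and 0.995 quantiles of Beta(5, 17).
Posterior mean ≈ 0.227, SD ≈ 0.087; a Normal approximation gives roughly [0.002, 0.452].
Exact: F⁻¹(0.005) = 0.055; F⁻¹(0.995) = 0.488.

[0.055, 0.488]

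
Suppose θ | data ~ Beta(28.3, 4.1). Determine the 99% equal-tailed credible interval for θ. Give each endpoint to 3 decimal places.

Posterior: Beta(28.3, 4.1).
Equal-tailed 99% interval: the 0.005 and 0.995 quantiles of Beta(28.3, 4.1).
Posterior mean ≈ 0.873, SD ≈ 0.058; a Normal approximation gives roughly [0.725, 1.022].
Exact: F⁻¹(0.005) = 0.688; F⁻¹(0.995) = 0.976.

[0.688, 0.976]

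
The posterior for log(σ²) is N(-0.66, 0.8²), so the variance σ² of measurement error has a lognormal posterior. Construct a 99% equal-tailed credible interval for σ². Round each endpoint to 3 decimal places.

On the log scale the 99% interval is -0.66 ± 2.576 × 0.8 = [-2.7207, 1.4007].
Exponentiate: [e^-2.7207, e^1.4007] = [0.066, 4.058].

[0.066, 4.058]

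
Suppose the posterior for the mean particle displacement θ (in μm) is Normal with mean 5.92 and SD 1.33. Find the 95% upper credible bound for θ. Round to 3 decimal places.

8.108

Need U with P(θ ≤ U) = 0.95: U = 5.92 + z_{0.05}·1.33.
z = 1.645; U = 5.92 + 1.645 × 1.33 = 8.108.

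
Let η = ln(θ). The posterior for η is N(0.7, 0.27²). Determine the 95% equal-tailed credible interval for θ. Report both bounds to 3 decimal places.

On the log scale the 95% interval is 0.7 ± 1.960 × 0.27 = [0.1708, 1.2292].
Exponentiate: [e^0.1708, e^1.2292] = [1.186, 3.418].

[1.186, 3.418]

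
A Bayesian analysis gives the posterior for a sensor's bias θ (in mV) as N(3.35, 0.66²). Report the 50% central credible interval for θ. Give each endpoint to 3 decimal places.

The posterior is symmetric, so the 50% equal-tailed interval is θ = 3.35 ± z·0.66 with z = 0.674.
Half-width: 0.674 × 0.66 = 0.445.
3.35 − 0.445 = 2.905; 3.35 + 0.445 = 3.795.

[2.905, 3.795]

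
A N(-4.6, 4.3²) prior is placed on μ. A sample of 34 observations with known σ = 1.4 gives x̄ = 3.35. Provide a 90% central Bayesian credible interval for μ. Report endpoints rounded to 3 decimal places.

[2.931, 3.720]

Posterior precision = 1/4.3² + 34/1.4² = 0.0541 + 17.3469 = 17.4010, so posterior SD = 0.2397.
Posterior mean = (-4.6/4.3² + 34·3.35/1.4²) / 17.4010 = 3.3253.
Interval: 3.3253 ± 1.645 × 0.2397 → [2.931, 3.720].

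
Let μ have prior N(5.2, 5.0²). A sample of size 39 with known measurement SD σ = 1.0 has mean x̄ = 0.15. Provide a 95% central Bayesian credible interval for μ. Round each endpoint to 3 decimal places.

Posterior precision = 1/5.0² + 39/1.0² = 0.0400 + 39.0000 = 39.0400, so posterior SD = 0.1600.
Posterior mean = (5.2/5.0² + 39·0.15/1.0²) / 39.0400 = 0.1552.
Interval: 0.1552 ± 1.960 × 0.1600 → [-0.159, 0.469].

[-0.159, 0.469]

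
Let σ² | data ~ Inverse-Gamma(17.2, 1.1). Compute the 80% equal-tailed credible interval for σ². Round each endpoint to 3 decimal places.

[0.048, 0.091]

Inverse-Gamma(17.2, 1.1) quantiles: F⁻¹(0.1) and F⁻¹(0.9).
Equivalently, 1/σ² ~ Gamma(17.2, rate = 1.1); invert its 0.9 and 0.1 quantiles.
Posterior mean ≈ 0.068, SD ≈ 0.017; a Normal approximation gives roughly [0.046, 0.090].
Exact: lower = 0.048; upper = 0.091.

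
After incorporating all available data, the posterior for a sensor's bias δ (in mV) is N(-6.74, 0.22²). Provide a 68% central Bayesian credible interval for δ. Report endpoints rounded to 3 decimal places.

[-6.959, -6.521]

The posterior is symmetric, so the 68% equal-tailed interval is δ = -6.74 ± z·0.22 with z = 0.994.
Half-width: 0.994 × 0.22 = 0.219.
-6.74 − 0.219 = -6.959; -6.74 + 0.219 = -6.521.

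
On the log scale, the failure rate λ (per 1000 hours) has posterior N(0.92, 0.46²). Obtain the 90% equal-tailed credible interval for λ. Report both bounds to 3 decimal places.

On the log scale the 90% interval is 0.92 ± 1.645 × 0.46 = [0.1634, 1.6766].
Exponentiate: [e^0.1634, e^1.6766] = [1.177, 5.348].

[1.177, 5.348]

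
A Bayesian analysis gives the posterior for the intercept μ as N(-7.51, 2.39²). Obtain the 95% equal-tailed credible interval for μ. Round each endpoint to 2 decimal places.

[-12.19, -2.83]

The posterior is symmetric, so the 95% equal-tailed interval is μ = -7.51 ± z·2.39 with z = 1.960.
Half-width: 1.960 × 2.39 = 4.68.
-7.51 − 4.68 = -12.19; -7.51 + 4.68 = -2.83.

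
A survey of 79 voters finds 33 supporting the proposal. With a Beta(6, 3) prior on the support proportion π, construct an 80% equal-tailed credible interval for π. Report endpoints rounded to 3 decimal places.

Posterior: Beta(6+33, 3+46) = Beta(39, 49).
Equal-tailed 80% interval: the 0.1 and 0.9 quantiles of Beta(39, 49).
Posterior mean ≈ 0.443, SD ≈ 0.053; a Normal approximation gives roughly [0.376, 0.511].
Exact: F⁻¹(0.1) = 0.376; F⁻¹(0.9) = 0.511.

[0.376, 0.511]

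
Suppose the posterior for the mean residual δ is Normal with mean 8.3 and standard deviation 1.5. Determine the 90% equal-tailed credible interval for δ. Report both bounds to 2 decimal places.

[5.83, 10.77]

The posterior is symmetric, so the 90% equal-tailed interval is δ = 8.3 ± z·1.5 with z = 1.645.
Half-width: 1.645 × 1.5 = 2.47.
8.3 − 2.47 = 5.83; 8.3 + 2.47 = 10.77.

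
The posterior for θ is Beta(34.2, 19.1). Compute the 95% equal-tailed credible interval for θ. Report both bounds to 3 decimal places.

[0.510, 0.764]

Posterior: Beta(34.2, 19.1).
Equal-tailed 95% interval: the 0.025 and 0.975 quantiles of Beta(34.2, 19.1).
Posterior mean ≈ 0.642, SD ≈ 0.065; a Normal approximation gives roughly [0.514, 0.769].
Exact: F⁻¹(0.025) = 0.510; F⁻¹(0.975) = 0.764.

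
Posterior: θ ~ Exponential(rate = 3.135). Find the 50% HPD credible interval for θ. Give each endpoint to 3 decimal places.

[0.000, 0.221]

The exponential density is strictly decreasing on [0, ∞), so the HPD interval is anchored at 0: [0, q] with P(θ ≤ q) = 0.50.
q = −ln(1 − 0.50) / 3.135 = 0.6931 / 3.135 = 0.221.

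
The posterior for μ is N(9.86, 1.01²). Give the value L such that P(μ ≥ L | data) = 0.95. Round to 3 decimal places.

Need L with P(μ ≥ L) = 0.95: L = 9.86 − z_{0.05}·1.01.
z = 1.645; L = 9.86 − 1.645 × 1.01 = 8.199.

8.199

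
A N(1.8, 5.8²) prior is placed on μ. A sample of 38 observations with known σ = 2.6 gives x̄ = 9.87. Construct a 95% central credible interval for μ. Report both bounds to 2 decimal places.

[9.00, 10.65]

Posterior precision = 1/5.8² + 38/2.6² = 0.0297 + 5.6213 = 5.6510, so posterior SD = 0.4207.
Posterior mean = (1.8/5.8² + 38·9.87/2.6²) / 5.6510 = 9.8275.
Interval: 9.8275 ± 1.960 × 0.4207 → [9.00, 10.65].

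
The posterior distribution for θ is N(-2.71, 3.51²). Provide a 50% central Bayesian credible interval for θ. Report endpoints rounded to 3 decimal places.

[-5.077, -0.343]

The posterior is symmetric, so the 50% equal-tailed interval is θ = -2.71 ± z·3.51 with z = 0.674.
Half-width: 0.674 × 3.51 = 2.367.
-2.71 − 2.367 = -5.077; -2.71 + 2.367 = -0.343.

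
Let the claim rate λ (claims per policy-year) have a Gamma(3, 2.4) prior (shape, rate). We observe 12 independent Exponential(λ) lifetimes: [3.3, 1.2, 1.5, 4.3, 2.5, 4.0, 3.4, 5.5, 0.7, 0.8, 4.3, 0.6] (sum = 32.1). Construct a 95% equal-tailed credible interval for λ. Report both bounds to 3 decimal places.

[0.243, 0.681]

Posterior: Gamma(3+12, 2.4+32.1) = Gamma(15, 34.5) (shape, rate).
Equal-tailed 95% interval: Gamma(15, 34.5) quantiles at 0.025 and 0.975.
Posterior mean ≈ 0.435, SD ≈ 0.112; a Normal approximation gives roughly [0.215, 0.655].
Exact: lower = 0.243; upper = 0.681.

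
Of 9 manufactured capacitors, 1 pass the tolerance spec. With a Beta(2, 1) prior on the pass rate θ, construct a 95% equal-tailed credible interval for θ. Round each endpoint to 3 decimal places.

Posterior: Beta(2+1, 1+8) = Beta(3, 9).
Equal-tailed 95% interval: the 0.025 and 0.975 quantiles of Beta(3, 9).
Posterior mean ≈ 0.250, SD ≈ 0.120; a Normal approximation gives roughly [0.015, 0.485].
Exact: F⁻¹(0.025) = 0.060; F⁻¹(0.975) = 0.518.

[0.060, 0.518]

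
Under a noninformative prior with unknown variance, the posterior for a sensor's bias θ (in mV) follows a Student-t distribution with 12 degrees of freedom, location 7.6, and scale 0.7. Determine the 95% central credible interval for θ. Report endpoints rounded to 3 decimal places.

[6.075, 9.125]

The t_12 distribution is symmetric; the 95% interval is 7.6 ± t·0.7 with t_{0.975,12} = 2.179.
Half-width: 2.179 × 0.7 = 1.525.
7.6 − 1.525 = 6.075; 7.6 + 1.525 = 9.125.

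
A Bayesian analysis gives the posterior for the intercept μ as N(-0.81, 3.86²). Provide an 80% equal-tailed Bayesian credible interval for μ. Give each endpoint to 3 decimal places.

[-5.757, 4.137]

The posterior is symmetric, so the 80% equal-tailed interval is μ = -0.81 ± z·3.86 with z = 1.282.
Half-width: 1.282 × 3.86 = 4.947.
-0.81 − 4.947 = -5.757; -0.81 + 4.947 = 4.137.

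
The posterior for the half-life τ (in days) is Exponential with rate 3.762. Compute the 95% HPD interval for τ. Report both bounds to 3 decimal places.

The exponential density is strictly decreasing on [0, ∞), so the HPD interval is anchored at 0: [0, q] with P(τ ≤ q) = 0.95.
q = −ln(1 − 0.95) / 3.762 = 2.9957 / 3.762 = 0.796.

[0.000, 0.796]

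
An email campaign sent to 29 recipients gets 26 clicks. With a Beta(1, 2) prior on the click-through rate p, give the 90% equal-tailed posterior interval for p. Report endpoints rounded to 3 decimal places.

Posterior: Beta(1+26, 2+3) = Beta(27, 5).
Equal-tailed 90% interval: the 0.05 and 0.95 quantiles of Beta(27, 5).
Posterior mean ≈ 0.844, SD ≈ 0.063; a Normal approximation gives roughly [0.740, 0.948].
Exact: F⁻¹(0.05) = 0.729; F⁻¹(0.95) = 0.934.

[0.729, 0.934]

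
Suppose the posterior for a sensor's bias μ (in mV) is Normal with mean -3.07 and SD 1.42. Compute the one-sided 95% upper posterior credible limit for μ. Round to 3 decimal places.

-0.734

Need U with P(μ ≤ U) = 0.95: U = -3.07 + z_{0.05}·1.42.
z = 1.645; U = -3.07 + 1.645 × 1.42 = -0.734.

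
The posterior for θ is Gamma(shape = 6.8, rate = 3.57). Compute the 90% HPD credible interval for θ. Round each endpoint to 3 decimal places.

[0.743, 3.024]

The posterior is unimodal and skewed, so the HPD interval has equal density at both endpoints and is the shortest 90% interval.
Solving f(0.743) = f(3.024) with F(3.024) − F(0.743) = 0.90 gives [0.743, 3.024].
For comparison, the equal-tailed interval is [0.882, 3.243]; the HPD is narrower and shifted toward the mode.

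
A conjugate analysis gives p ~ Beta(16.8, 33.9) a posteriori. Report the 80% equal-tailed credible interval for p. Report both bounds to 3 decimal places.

[0.249, 0.417]

Posterior: Beta(16.8, 33.9).
Equal-tailed 80% interval: the 0.1 and 0.9 quantiles of Beta(16.8, 33.9).
Posterior mean ≈ 0.331, SD ≈ 0.065; a Normal approximation gives roughly [0.247, 0.415].
Exact: F⁻¹(0.1) = 0.249; F⁻¹(0.9) = 0.417.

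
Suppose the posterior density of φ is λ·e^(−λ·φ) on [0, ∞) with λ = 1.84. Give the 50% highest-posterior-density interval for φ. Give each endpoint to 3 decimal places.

[0.000, 0.377]

The exponential density is strictly decreasing on [0, ∞), so the HPD interval is anchored at 0: [0, q] with P(φ ≤ q) = 0.50.
q = −ln(1 − 0.50) / 1.84 = 0.6931 / 1.84 = 0.377.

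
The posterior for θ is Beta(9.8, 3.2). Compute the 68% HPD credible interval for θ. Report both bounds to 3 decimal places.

[0.671, 0.897]

The posterior is unimodal and skewed, so the HPD interval has equal density at both endpoints and is the shortest 68% interval.
Solving f(0.671) = f(0.897) with F(0.897) − F(0.671) = 0.68 gives [0.671, 0.897].
For comparison, the equal-tailed interval is [0.637, 0.870]; the HPD is narrower and shifted toward the mode.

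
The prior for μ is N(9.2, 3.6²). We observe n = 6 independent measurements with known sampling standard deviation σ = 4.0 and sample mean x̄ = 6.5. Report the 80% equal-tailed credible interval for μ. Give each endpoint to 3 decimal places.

Posterior precision = 1/3.6² + 6/4.0² = 0.0772 + 0.3750 = 0.4522, so posterior SD = 1.4871.
Posterior mean = (9.2/3.6² + 6·6.5/4.0²) / 0.4522 = 6.9608.
Interval: 6.9608 ± 1.282 × 1.4871 → [5.055, 8.867].

[5.055, 8.867]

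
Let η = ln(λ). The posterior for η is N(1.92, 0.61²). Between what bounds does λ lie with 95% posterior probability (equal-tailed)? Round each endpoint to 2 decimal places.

On the log scale the 95% interval is 1.92 ± 1.960 × 0.61 = [0.7244, 3.1156].
Exponentiate: [e^0.7244, e^3.1156] = [2.06, 22.55].

[2.06, 22.55]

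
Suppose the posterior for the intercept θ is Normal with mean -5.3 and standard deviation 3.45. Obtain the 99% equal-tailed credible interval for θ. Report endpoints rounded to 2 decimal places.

The posterior is symmetric, so the 99% equal-tailed interval is θ = -5.3 ± z·3.45 with z = 2.576.
Half-width: 2.576 × 3.45 = 8.89.
-5.3 − 8.89 = -14.19; -5.3 + 8.89 = 3.59.

[-14.19, 3.59]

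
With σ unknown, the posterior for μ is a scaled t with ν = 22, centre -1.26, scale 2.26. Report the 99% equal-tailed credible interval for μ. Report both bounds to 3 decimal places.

[-7.630, 5.110]

The t_22 distribution is symmetric; the 99% interval is -1.26 ± t·2.26 with t_{0.995,22} = 2.819.
Half-width: 2.819 × 2.26 = 6.370.
-1.26 − 6.370 = -7.630; -1.26 + 6.370 = 5.110.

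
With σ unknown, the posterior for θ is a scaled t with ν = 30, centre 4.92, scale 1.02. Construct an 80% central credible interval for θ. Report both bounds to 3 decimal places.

[3.583, 6.257]

The t_30 distribution is symmetric; the 80% interval is 4.92 ± t·1.02 with t_{0.9,30} = 1.310.
Half-width: 1.310 × 1.02 = 1.337.
4.92 − 1.337 = 3.583; 4.92 + 1.337 = 6.257.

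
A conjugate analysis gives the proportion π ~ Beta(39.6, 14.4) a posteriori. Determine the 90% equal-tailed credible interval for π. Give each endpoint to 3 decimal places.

Posterior: Beta(39.6, 14.4).
Equal-tailed 90% interval: the 0.05 and 0.95 quantiles of Beta(39.6, 14.4).
Posterior mean ≈ 0.733, SD ≈ 0.060; a Normal approximation gives roughly [0.635, 0.831].
Exact: F⁻¹(0.05) = 0.630; F⁻¹(0.95) = 0.826.

[0.630, 0.826]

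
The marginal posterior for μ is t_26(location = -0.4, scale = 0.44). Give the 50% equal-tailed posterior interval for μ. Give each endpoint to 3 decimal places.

The t_26 distribution is symmetric; the 50% interval is -0.4 ± t·0.44 with t_{0.75,26} = 0.684.
Half-width: 0.684 × 0.44 = 0.301.
-0.4 − 0.301 = -0.701; -0.4 + 0.301 = -0.099.

[-0.701, -0.099]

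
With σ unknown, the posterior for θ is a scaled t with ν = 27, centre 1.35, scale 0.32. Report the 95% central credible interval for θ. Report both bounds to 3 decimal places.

The t_27 distribution is symmetric; the 95% interval is 1.35 ± t·0.32 with t_{0.975,27} = 2.052.
Half-width: 2.052 × 0.32 = 0.657.
1.35 − 0.657 = 0.693; 1.35 + 0.657 = 2.007.

[0.693, 2.007]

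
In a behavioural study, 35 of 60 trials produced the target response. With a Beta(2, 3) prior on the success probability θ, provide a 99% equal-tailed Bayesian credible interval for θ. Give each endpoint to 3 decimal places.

[0.410, 0.720]

Posterior: Beta(2+35, 3+25) = Beta(37, 28).
Equal-tailed 99% interval: the 0.005 and 0.995 quantiles of Beta(37, 28).
Posterior mean ≈ 0.569, SD ≈ 0.061; a Normal approximation gives roughly [0.412, 0.726].
Exact: F⁻¹(0.005) = 0.410; F⁻¹(0.995) = 0.720.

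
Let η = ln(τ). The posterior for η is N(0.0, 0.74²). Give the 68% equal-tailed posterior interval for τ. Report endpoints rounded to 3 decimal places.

[0.479, 2.087]

On the log scale the 68% interval is 0.0 ± 0.994 × 0.74 = [-0.7359, 0.7359].
Exponentiate: [e^-0.7359, e^0.7359] = [0.479, 2.087].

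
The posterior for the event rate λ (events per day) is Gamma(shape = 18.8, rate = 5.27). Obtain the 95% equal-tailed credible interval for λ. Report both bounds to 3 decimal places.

[2.141, 5.352]

Posterior: Gamma(shape 18.8, rate 5.27).
Equal-tailed 95% interval: Gamma(18.8, 5.27) quantiles at 0.025 and 0.975.
Posterior mean ≈ 3.567, SD ≈ 0.823; a Normal approximation gives roughly [1.955, 5.180].
Exact: lower = 2.141; upper = 5.352.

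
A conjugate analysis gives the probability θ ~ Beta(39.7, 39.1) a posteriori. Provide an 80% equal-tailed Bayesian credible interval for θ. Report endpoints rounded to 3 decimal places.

Posterior: Beta(39.7, 39.1).
Equal-tailed 80% interval: the 0.1 and 0.9 quantiles of Beta(39.7, 39.1).
Posterior mean ≈ 0.504, SD ≈ 0.056; a Normal approximation gives roughly [0.432, 0.576].
Exact: F⁻¹(0.1) = 0.432; F⁻¹(0.9) = 0.576.

[0.432, 0.576]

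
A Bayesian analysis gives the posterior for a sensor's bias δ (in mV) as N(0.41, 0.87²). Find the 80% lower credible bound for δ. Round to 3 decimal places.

Need L with P(δ ≥ L) = 0.80: L = 0.41 − z_{0.2}·0.87.
z = 0.842; L = 0.41 − 0.842 × 0.87 = -0.322.

-0.322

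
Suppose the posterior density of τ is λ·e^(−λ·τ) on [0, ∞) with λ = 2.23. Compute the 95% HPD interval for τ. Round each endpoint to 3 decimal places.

The exponential density is strictly decreasing on [0, ∞), so the HPD interval is anchored at 0: [0, q] with P(τ ≤ q) = 0.95.
q = −ln(1 − 0.95) / 2.23 = 2.9957 / 2.23 = 1.343.

[0.000, 1.343]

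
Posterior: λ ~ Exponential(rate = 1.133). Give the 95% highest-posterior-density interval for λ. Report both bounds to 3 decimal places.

[0.000, 2.644]

The exponential density is strictly decreasing on [0, ∞), so the HPD interval is anchored at 0: [0, q] with P(λ ≤ q) = 0.95.
q = −ln(1 − 0.95) / 1.133 = 2.9957 / 1.133 = 2.644.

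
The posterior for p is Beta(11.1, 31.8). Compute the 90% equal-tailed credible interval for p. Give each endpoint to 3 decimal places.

Posterior: Beta(11.1, 31.8).
Equal-tailed 90% interval: the 0.05 and 0.95 quantiles of Beta(11.1, 31.8).
Posterior mean ≈ 0.259, SD ≈ 0.066; a Normal approximation gives roughly [0.150, 0.367].
Exact: F⁻¹(0.05) = 0.157; F⁻¹(0.95) = 0.374.

[0.157, 0.374]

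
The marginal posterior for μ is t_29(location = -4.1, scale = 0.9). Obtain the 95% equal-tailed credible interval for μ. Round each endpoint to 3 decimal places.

[-5.941, -2.259]

The t_29 distribution is symmetric; the 95% interval is -4.1 ± t·0.9 with t_{0.975,29} = 2.045.
Half-width: 2.045 × 0.9 = 1.841.
-4.1 − 1.841 = -5.941; -4.1 + 1.841 = -2.259.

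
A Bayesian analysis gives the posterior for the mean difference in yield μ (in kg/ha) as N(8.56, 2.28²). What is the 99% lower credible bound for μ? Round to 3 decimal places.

3.256

Need L with P(μ ≥ L) = 0.99: L = 8.56 − z_{0.01}·2.28.
z = 2.326; L = 8.56 − 2.326 × 2.28 = 3.256.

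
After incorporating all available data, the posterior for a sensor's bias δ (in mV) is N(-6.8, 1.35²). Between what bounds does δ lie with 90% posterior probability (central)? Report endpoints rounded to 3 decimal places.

[-9.021, -4.579]

The posterior is symmetric, so the 90% equal-tailed interval is δ = -6.8 ± z·1.35 with z = 1.645.
Half-width: 1.645 × 1.35 = 2.221.
-6.8 − 2.221 = -9.021; -6.8 + 2.221 = -4.579.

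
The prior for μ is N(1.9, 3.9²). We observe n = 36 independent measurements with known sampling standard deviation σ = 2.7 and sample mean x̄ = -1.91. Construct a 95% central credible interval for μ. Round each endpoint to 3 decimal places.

[-2.736, -0.984]

Posterior precision = 1/3.9² + 36/2.7² = 0.0657 + 4.9383 = 5.0040, so posterior SD = 0.4470.
Posterior mean = (1.9/3.9² + 36·-1.91/2.7²) / 5.0040 = -1.8599.
Interval: -1.8599 ± 1.960 × 0.4470 → [-2.736, -0.984].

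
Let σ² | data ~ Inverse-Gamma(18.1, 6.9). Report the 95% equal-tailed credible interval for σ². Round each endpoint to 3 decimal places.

Inverse-Gamma(18.1, 6.9) quantiles: F⁻¹(0.025) and F⁻¹(0.975).
Equivalently, 1/σ² ~ Gamma(18.1, rate = 6.9); invert its 0.975 and 0.025 quantiles.
Posterior mean ≈ 0.404, SD ≈ 0.101; a Normal approximation gives roughly [0.206, 0.601].
Exact: lower = 0.252; upper = 0.642.

[0.252, 0.642]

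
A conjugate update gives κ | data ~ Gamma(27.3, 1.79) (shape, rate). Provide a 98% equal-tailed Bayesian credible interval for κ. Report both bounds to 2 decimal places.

[9.29, 22.85]

Posterior: Gamma(shape 27.3, rate 1.79).
Equal-tailed 98% interval: Gamma(27.3, 1.79) quantiles at 0.01 and 0.99.
Posterior mean ≈ 15.25, SD ≈ 2.92; a Normal approximation gives roughly [8.46, 22.04].
Exact: lower = 9.29; upper = 22.85.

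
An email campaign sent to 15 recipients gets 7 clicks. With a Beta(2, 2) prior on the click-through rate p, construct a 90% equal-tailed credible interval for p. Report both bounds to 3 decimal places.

[0.291, 0.659]

Posterior: Beta(2+7, 2+8) = Beta(9, 10).
Equal-tailed 90% interval: the 0.05 and 0.95 quantiles of Beta(9, 10).
Posterior mean ≈ 0.474, SD ≈ 0.112; a Normal approximation gives roughly [0.290, 0.657].
Exact: F⁻¹(0.05) = 0.291; F⁻¹(0.95) = 0.659.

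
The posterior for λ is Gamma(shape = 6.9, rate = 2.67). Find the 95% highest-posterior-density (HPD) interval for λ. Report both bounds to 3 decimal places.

[0.857, 4.541]

The posterior is unimodal and skewed, so the HPD interval has equal density at both endpoints and is the shortest 95% interval.
Solving f(0.857) = f(4.541) with F(4.541) − F(0.857) = 0.95 gives [0.857, 4.541].
For comparison, the equal-tailed interval is [1.031, 4.840]; the HPD is narrower and shifted toward the mode.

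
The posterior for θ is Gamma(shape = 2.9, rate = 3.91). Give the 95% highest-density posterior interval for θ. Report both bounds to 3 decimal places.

[0.069, 1.596]

The posterior is unimodal and skewed, so the HPD interval has equal density at both endpoints and is the shortest 95% interval.
Solving f(0.069) = f(1.596) with F(1.596) − F(0.069) = 0.95 gives [0.069, 1.596].
For comparison, the equal-tailed interval is [0.147, 1.807]; the HPD is narrower and shifted toward the mode.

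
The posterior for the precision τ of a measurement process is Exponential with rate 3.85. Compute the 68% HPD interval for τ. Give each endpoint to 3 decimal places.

[0.000, 0.296]

The exponential density is strictly decreasing on [0, ∞), so the HPD interval is anchored at 0: [0, q] with P(τ ≤ q) = 0.68.
q = −ln(1 − 0.68) / 3.85 = 1.1394 / 3.85 = 0.296.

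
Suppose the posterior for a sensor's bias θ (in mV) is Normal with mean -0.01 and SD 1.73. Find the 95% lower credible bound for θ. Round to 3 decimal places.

-2.856

Need L with P(θ ≥ L) = 0.95: L = -0.01 − z_{0.05}·1.73.
z = 1.645; L = -0.01 − 1.645 × 1.73 = -2.856.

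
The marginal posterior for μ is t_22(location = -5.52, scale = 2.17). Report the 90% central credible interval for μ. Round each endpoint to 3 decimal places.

The t_22 distribution is symmetric; the 90% interval is -5.52 ± t·2.17 with t_{0.95,22} = 1.717.
Half-width: 1.717 × 2.17 = 3.726.
-5.52 − 3.726 = -9.246; -5.52 + 3.726 = -1.794.

[-9.246, -1.794]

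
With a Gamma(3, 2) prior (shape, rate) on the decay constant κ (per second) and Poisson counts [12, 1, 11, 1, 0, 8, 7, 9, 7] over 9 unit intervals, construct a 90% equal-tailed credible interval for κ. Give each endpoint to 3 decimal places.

Posterior: Gamma(3+56, 2+9) = Gamma(59, 11) (shape, rate).
Equal-tailed 90% interval: Gamma(59, 11) quantiles at 0.05 and 0.95.
Posterior mean ≈ 5.364, SD ≈ 0.698; a Normal approximation gives roughly [4.215, 6.512].
Exact: lower = 4.269; upper = 6.562.

[4.269, 6.562]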